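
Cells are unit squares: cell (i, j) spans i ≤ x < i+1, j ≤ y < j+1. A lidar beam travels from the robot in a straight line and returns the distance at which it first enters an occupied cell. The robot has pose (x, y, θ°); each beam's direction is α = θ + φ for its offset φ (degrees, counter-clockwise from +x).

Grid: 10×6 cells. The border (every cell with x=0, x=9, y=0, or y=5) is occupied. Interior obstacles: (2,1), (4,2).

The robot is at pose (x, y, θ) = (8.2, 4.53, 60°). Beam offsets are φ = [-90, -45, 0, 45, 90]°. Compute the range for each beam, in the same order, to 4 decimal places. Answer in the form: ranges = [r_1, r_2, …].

beam 1: φ=-90°, α=330°
  dir = (cos 330°, sin 330°) = (0.8660, -0.5000); from cell (8,4)
  next x-line at t=0.9238, next y-line at t=1.0600; Δt_x=1.1547, Δt_y=2.0000
    x: enter (9,4) at t=0.9238 ← occupied
  → r_1 = 0.9238
beam 2: φ=-45°, α=15°
  dir = (cos 15°, sin 15°) = (0.9659, 0.2588); from cell (8,4)
  next x-line at t=0.8282, next y-line at t=1.8159; Δt_x=1.0353, Δt_y=3.8637
    x: enter (9,4) at t=0.8282 ← occupied
  → r_2 = 0.8282
beam 3: φ=0°, α=60°
  dir = (cos 60°, sin 60°) = (0.5000, 0.8660); from cell (8,4)
  next x-line at t=1.6000, next y-line at t=0.5427; Δt_x=2.0000, Δt_y=1.1547
    y: enter (8,5) at t=0.5427 ← occupied
  → r_3 = 0.5427
beam 4: φ=45°, α=105°
  dir = (cos 105°, sin 105°) = (-0.2588, 0.9659); from cell (8,4)
  next x-line at t=0.7727, next y-line at t=0.4866; Δt_x=3.8637, Δt_y=1.0353
    y: enter (8,5) at t=0.4866 ← occupied
  → r_4 = 0.4866
beam 5: φ=90°, α=150°
  dir = (cos 150°, sin 150°) = (-0.8660, 0.5000); from cell (8,4)
  next x-line at t=0.2309, next y-line at t=0.9400; Δt_x=1.1547, Δt_y=2.0000
    x: enter (7,4) at t=0.2309
    y: enter (7,5) at t=0.9400 ← occupied
  → r_5 = 0.9400

ranges = [0.9238, 0.8282, 0.5427, 0.4866, 0.9400]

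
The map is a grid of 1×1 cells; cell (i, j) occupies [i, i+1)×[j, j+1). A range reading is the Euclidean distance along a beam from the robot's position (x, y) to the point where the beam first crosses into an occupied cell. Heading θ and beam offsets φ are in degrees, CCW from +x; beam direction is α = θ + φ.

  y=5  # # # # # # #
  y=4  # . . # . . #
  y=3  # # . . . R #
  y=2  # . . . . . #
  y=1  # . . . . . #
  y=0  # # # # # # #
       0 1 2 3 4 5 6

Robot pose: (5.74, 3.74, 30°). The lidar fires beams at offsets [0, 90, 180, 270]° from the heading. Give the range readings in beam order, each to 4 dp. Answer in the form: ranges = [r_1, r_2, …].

ranges = [0.3002, 1.4549, 5.4733, 0.5200]

beam 1: φ=0°, α=30°
  cosα=0.8660 sinα=0.5000 | (5,3) | tMaxX 0.3002 tMaxY 0.5200 | tΔX 1.1547 tΔY 2.0000
    t=0.3002 [x] (6,3) — stop
  → r_1 = 0.3002
beam 2: φ=90°, α=120°
  cosα=-0.5000 sinα=0.8660 | (5,3) | tMaxX 1.4800 tMaxY 0.3002 | tΔX 2.0000 tΔY 1.1547
    t=0.3002 [y] (5,4)
    t=1.4549 [y] (5,5) — stop
  → r_2 = 1.4549
beam 3: φ=180°, α=210°
  cosα=-0.8660 sinα=-0.5000 | (5,3) | tMaxX 0.8545 tMaxY 1.4800 | tΔX 1.1547 tΔY 2.0000
    t=0.8545 [x] (4,3)
    t=1.4800 [y] (4,2)
    t=2.0092 [x] (3,2)
    t=3.1639 [x] (2,2)
    t=3.4800 [y] (2,1)
    t=4.3186 [x] (1,1)
    t=5.4733 [x] (0,1) — stop
  → r_3 = 5.4733
beam 4: φ=270°, α=300°
  cosα=0.5000 sinα=-0.8660 | (5,3) | tMaxX 0.5200 tMaxY 0.8545 | tΔX 2.0000 tΔY 1.1547
    t=0.5200 [x] (6,3) — stop
  → r_4 = 0.5200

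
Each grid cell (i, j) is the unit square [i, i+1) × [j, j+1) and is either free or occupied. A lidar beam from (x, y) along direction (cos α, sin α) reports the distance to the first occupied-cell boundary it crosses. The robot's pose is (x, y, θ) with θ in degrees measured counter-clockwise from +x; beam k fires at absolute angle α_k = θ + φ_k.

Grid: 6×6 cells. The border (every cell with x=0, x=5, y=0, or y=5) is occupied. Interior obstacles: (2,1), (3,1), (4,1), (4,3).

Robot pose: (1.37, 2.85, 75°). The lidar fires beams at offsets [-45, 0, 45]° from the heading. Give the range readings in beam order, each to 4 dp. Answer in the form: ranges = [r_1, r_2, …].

beam 1: φ=-45°, α=30°
  cosα=0.8660 sinα=0.5000 | (1,2) | tMaxX 0.7275 tMaxY 0.3000 | tΔX 1.1547 tΔY 2.0000
    t=0.3000 [y] (1,3)
    t=0.7275 [x] (2,3)
    t=1.8822 [x] (3,3)
    t=2.3000 [y] (3,4)
    t=3.0369 [x] (4,4)
    t=4.1916 [x] (5,4) — stop
  → r_1 = 4.1916
beam 2: φ=0°, α=75°
  cosα=0.2588 sinα=0.9659 | (1,2) | tMaxX 2.4341 tMaxY 0.1553 | tΔX 3.8637 tΔY 1.0353
    t=0.1553 [y] (1,3)
    t=1.1906 [y] (1,4)
    t=2.2258 [y] (1,5) — stop
  → r_2 = 2.2258
beam 3: φ=45°, α=120°
  cosα=-0.5000 sinα=0.8660 | (1,2) | tMaxX 0.7400 tMaxY 0.1732 | tΔX 2.0000 tΔY 1.1547
    t=0.1732 [y] (1,3)
    t=0.7400 [x] (0,3) — stop
  → r_3 = 0.7400

ranges = [4.1916, 2.2258, 0.7400]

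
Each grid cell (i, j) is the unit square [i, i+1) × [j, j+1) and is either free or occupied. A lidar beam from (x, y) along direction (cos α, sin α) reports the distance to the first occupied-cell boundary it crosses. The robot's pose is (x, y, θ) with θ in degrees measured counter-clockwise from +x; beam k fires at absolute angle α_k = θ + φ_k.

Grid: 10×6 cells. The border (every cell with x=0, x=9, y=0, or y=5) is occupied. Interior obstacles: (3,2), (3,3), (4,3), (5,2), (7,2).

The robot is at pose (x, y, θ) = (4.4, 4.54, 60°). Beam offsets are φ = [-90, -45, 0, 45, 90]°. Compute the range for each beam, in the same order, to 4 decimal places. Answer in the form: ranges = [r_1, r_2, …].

beam 1: φ=-90°, α=330°
  cosα=0.8660 sinα=-0.5000 | (4,4) | tMaxX 0.6928 tMaxY 1.0800 | tΔX 1.1547 tΔY 2.0000
    t=0.6928 [x] (5,4)
    t=1.0800 [y] (5,3)
    t=1.8475 [x] (6,3)
    t=3.0022 [x] (7,3)
    t=3.0800 [y] (7,2) — stop
  → r_1 = 3.0800
beam 2: φ=-45°, α=15°
  cosα=0.9659 sinα=0.2588 | (4,4) | tMaxX 0.6212 tMaxY 1.7773 | tΔX 1.0353 tΔY 3.8637
    t=0.6212 [x] (5,4)
    t=1.6564 [x] (6,4)
    t=1.7773 [y] (6,5) — stop
  → r_2 = 1.7773
beam 3: φ=0°, α=60°
  cosα=0.5000 sinα=0.8660 | (4,4) | tMaxX 1.2000 tMaxY 0.5312 | tΔX 2.0000 tΔY 1.1547
    t=0.5312 [y] (4,5) — stop
  → r_3 = 0.5312
beam 4: φ=45°, α=105°
  cosα=-0.2588 sinα=0.9659 | (4,4) | tMaxX 1.5455 tMaxY 0.4762 | tΔX 3.8637 tΔY 1.0353
    t=0.4762 [y] (4,5) — stop
  → r_4 = 0.4762
beam 5: φ=90°, α=150°
  cosα=-0.8660 sinα=0.5000 | (4,4) | tMaxX 0.4619 tMaxY 0.9200 | tΔX 1.1547 tΔY 2.0000
    t=0.4619 [x] (3,4)
    t=0.9200 [y] (3,5) — stop
  → r_5 = 0.9200

ranges = [3.0800, 1.7773, 0.5312, 0.4762, 0.9200]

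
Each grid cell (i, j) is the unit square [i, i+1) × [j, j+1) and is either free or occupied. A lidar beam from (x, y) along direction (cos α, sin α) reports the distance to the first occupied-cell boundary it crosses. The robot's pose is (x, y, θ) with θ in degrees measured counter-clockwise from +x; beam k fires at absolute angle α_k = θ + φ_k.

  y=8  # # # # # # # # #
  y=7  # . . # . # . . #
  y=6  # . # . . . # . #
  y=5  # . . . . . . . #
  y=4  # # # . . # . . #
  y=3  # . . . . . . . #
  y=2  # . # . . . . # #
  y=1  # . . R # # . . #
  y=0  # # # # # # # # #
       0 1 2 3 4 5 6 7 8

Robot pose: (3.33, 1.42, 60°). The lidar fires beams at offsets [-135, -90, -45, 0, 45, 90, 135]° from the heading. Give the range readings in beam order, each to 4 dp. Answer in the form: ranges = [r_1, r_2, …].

ranges = [0.4348, 0.7736, 0.6936, 3.3400, 1.2750, 1.1600, 1.6228]

beam 1: φ=-135°, α=285°
  cosα=0.2588 sinα=-0.9659 | (3,1) | tMaxX 2.5887 tMaxY 0.4348 | tΔX 3.8637 tΔY 1.0353
    t=0.4348 [y] (3,0) — stop
  → r_1 = 0.4348
beam 2: φ=-90°, α=330°
  cosα=0.8660 sinα=-0.5000 | (3,1) | tMaxX 0.7736 tMaxY 0.8400 | tΔX 1.1547 tΔY 2.0000
    t=0.7736 [x] (4,1) — stop
  → r_2 = 0.7736
beam 3: φ=-45°, α=15°
  cosα=0.9659 sinα=0.2588 | (3,1) | tMaxX 0.6936 tMaxY 2.2409 | tΔX 1.0353 tΔY 3.8637
    t=0.6936 [x] (4,1) — stop
  → r_3 = 0.6936
beam 4: φ=0°, α=60°
  cosα=0.5000 sinα=0.8660 | (3,1) | tMaxX 1.3400 tMaxY 0.6697 | tΔX 2.0000 tΔY 1.1547
    t=0.6697 [y] (3,2)
    t=1.3400 [x] (4,2)
    t=1.8244 [y] (4,3)
    t=2.9791 [y] (4,4)
    t=3.3400 [x] (5,4) — stop
  → r_4 = 3.3400
beam 5: φ=45°, α=105°
  cosα=-0.2588 sinα=0.9659 | (3,1) | tMaxX 1.2750 tMaxY 0.6005 | tΔX 3.8637 tΔY 1.0353
    t=0.6005 [y] (3,2)
    t=1.2750 [x] (2,2) — stop
  → r_5 = 1.2750
beam 6: φ=90°, α=150°
  cosα=-0.8660 sinα=0.5000 | (3,1) | tMaxX 0.3811 tMaxY 1.1600 | tΔX 1.1547 tΔY 2.0000
    t=0.3811 [x] (2,1)
    t=1.1600 [y] (2,2) — stop
  → r_6 = 1.1600
beam 7: φ=135°, α=195°
  cosα=-0.9659 sinα=-0.2588 | (3,1) | tMaxX 0.3416 tMaxY 1.6228 | tΔX 1.0353 tΔY 3.8637
    t=0.3416 [x] (2,1)
    t=1.3769 [x] (1,1)
    t=1.6228 [y] (1,0) — stop
  → r_7 = 1.6228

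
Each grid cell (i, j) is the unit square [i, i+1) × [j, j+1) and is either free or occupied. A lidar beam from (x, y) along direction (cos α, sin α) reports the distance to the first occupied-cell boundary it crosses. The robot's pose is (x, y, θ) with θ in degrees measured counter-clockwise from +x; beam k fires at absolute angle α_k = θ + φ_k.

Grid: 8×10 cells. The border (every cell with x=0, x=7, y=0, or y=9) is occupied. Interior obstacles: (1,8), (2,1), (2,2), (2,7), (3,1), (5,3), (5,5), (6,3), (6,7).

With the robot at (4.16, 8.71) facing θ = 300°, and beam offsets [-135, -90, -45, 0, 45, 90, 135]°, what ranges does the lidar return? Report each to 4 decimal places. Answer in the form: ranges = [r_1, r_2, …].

ranges = [1.1205, 1.4200, 5.9114, 3.1292, 2.7432, 0.5800, 0.3002]

beam 1: φ=-135°, α=165°
  dir = (cos 165°, sin 165°) = (-0.9659, 0.2588); from cell (4,8)
  next x-line at t=0.1656, next y-line at t=1.1205; Δt_x=1.0353, Δt_y=3.8637
    x: enter (3,8) at t=0.1656
    y: enter (3,9) at t=1.1205 ← occupied
  → r_1 = 1.1205
beam 2: φ=-90°, α=210°
  dir = (cos 210°, sin 210°) = (-0.8660, -0.5000); from cell (4,8)
  next x-line at t=0.1848, next y-line at t=1.4200; Δt_x=1.1547, Δt_y=2.0000
    x: enter (3,8) at t=0.1848
    x: enter (2,8) at t=1.3395
    y: enter (2,7) at t=1.4200 ← occupied
  → r_2 = 1.4200
beam 3: φ=-45°, α=255°
  dir = (cos 255°, sin 255°) = (-0.2588, -0.9659); from cell (4,8)
  next x-line at t=0.6182, next y-line at t=0.7350; Δt_x=3.8637, Δt_y=1.0353
    x: enter (3,8) at t=0.6182
    y: enter (3,7) at t=0.7350
    y: enter (3,6) at t=1.7703
    y: enter (3,5) at t=2.8056
    y: enter (3,4) at t=3.8409
    x: enter (2,4) at t=4.4819
    y: enter (2,3) at t=4.8762
    y: enter (2,2) at t=5.9114 ← occupied
  → r_3 = 5.9114
beam 4: φ=0°, α=300°
  dir = (cos 300°, sin 300°) = (0.5000, -0.8660); from cell (4,8)
  next x-line at t=1.6800, next y-line at t=0.8198; Δt_x=2.0000, Δt_y=1.1547
    y: enter (4,7) at t=0.8198
    x: enter (5,7) at t=1.6800
    y: enter (5,6) at t=1.9745
    y: enter (5,5) at t=3.1292 ← occupied
  → r_4 = 3.1292
beam 5: φ=45°, α=345°
  dir = (cos 345°, sin 345°) = (0.9659, -0.2588); from cell (4,8)
  next x-line at t=0.8696, next y-line at t=2.7432; Δt_x=1.0353, Δt_y=3.8637
    x: enter (5,8) at t=0.8696
    x: enter (6,8) at t=1.9049
    y: enter (6,7) at t=2.7432 ← occupied
  → r_5 = 2.7432
beam 6: φ=90°, α=30°
  dir = (cos 30°, sin 30°) = (0.8660, 0.5000); from cell (4,8)
  next x-line at t=0.9699, next y-line at t=0.5800; Δt_x=1.1547, Δt_y=2.0000
    y: enter (4,9) at t=0.5800 ← occupied
  → r_6 = 0.5800
beam 7: φ=135°, α=75°
  dir = (cos 75°, sin 75°) = (0.2588, 0.9659); from cell (4,8)
  next x-line at t=3.2455, next y-line at t=0.3002; Δt_x=3.8637, Δt_y=1.0353
    y: enter (4,9) at t=0.3002 ← occupied
  → r_7 = 0.3002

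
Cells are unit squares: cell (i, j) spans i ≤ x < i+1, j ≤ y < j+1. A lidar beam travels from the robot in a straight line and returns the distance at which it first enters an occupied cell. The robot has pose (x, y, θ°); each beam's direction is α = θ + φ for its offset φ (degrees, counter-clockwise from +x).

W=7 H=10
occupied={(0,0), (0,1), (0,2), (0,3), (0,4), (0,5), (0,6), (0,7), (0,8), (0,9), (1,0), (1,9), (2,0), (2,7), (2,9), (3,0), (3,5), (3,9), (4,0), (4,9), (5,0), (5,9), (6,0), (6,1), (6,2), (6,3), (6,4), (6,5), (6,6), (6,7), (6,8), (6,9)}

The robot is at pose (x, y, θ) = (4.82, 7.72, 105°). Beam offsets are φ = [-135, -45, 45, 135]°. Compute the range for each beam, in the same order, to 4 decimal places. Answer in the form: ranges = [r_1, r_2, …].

beam 1: φ=-135°, α=330°
  cosα=0.8660 sinα=-0.5000 | (4,7) | tMaxX 0.2078 tMaxY 1.4400 | tΔX 1.1547 tΔY 2.0000
    t=0.2078 [x] (5,7)
    t=1.3625 [x] (6,7) — stop
  → r_1 = 1.3625
beam 2: φ=-45°, α=60°
  cosα=0.5000 sinα=0.8660 | (4,7) | tMaxX 0.3600 tMaxY 0.3233 | tΔX 2.0000 tΔY 1.1547
    t=0.3233 [y] (4,8)
    t=0.3600 [x] (5,8)
    t=1.4780 [y] (5,9) — stop
  → r_2 = 1.4780
beam 3: φ=45°, α=150°
  cosα=-0.8660 sinα=0.5000 | (4,7) | tMaxX 0.9469 tMaxY 0.5600 | tΔX 1.1547 tΔY 2.0000
    t=0.5600 [y] (4,8)
    t=0.9469 [x] (3,8)
    t=2.1016 [x] (2,8)
    t=2.5600 [y] (2,9) — stop
  → r_3 = 2.5600
beam 4: φ=135°, α=240°
  cosα=-0.5000 sinα=-0.8660 | (4,7) | tMaxX 1.6400 tMaxY 0.8314 | tΔX 2.0000 tΔY 1.1547
    t=0.8314 [y] (4,6)
    t=1.6400 [x] (3,6)
    t=1.9861 [y] (3,5) — stop
  → r_4 = 1.9861

ranges = [1.3625, 1.4780, 2.5600, 1.9861]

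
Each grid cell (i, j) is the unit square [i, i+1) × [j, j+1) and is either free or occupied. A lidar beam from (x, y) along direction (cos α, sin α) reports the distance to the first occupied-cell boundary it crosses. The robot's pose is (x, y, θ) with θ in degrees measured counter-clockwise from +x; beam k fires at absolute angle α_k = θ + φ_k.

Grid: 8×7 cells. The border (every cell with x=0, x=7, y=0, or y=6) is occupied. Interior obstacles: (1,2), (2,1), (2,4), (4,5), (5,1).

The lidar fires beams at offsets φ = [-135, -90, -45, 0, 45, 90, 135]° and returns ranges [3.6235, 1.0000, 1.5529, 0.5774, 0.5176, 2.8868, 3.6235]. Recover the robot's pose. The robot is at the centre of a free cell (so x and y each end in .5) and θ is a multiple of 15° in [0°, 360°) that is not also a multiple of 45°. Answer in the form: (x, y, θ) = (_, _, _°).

(x, y, θ) = (3.5, 4.5, 150°)

Candidates: 25 free-cell centres × 16 headings = 400 poses. Raycast each; keep the one whose scan matches to 4 dp.
  (3.5, 3.5, 150°): beam 2 = 1.7321 ≠ 1.0000 ✗
  (2.5, 3.5, 60°): beam 1 = 1.5529 ≠ 3.6235 ✗
  (5.5, 3.5, 195°): beam 1 = 2.8868 ≠ 3.6235 ✗
  (5.5, 4.5, 195°): beam 1 = 1.7321 ≠ 3.6235 ✗
  (5.5, 2.5, 195°): beam 1 = 3.0000 ≠ 3.6235 ✗
  …
  (3.5, 4.5, 150°): r_1=3.6235, r_2=1.0000, r_3=1.5529, r_4=0.5774, r_5=0.5176, r_6=2.8868, r_7=3.6235 — all match ✓
Only this pose fits every beam.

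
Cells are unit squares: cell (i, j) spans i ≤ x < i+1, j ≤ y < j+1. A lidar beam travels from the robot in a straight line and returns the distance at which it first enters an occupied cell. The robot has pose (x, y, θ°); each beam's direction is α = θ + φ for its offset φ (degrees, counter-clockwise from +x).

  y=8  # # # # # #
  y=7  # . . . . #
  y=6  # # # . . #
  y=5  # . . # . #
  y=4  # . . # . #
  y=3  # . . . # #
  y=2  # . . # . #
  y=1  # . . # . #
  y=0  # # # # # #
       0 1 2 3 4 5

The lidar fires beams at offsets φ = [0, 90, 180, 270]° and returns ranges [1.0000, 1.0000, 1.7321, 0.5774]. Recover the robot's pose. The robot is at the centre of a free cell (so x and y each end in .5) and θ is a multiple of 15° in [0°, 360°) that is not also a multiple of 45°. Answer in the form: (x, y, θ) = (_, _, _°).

(x, y, θ) = (3.5, 7.5, 150°)

Candidates: 21 free-cell centres × 16 headings = 336 poses. Raycast each; keep the one whose scan matches to 4 dp.
  (3.5, 7.5, 195°): beam 1 = 1.9319 ≠ 1.0000 ✗
  (4.5, 1.5, 255°): beam 1 = 0.5176 ≠ 1.0000 ✗
  (3.5, 6.5, 195°): beam 1 = 0.5176 ≠ 1.0000 ✗
  (3.5, 3.5, 210°): beam 1 = 2.8868 ≠ 1.0000 ✗
  …
  (3.5, 7.5, 150°): r_1=1.0000, r_2=1.0000, r_3=1.7321, r_4=0.5774 — all match ✓
Unique over the lattice → pose = (3.5, 7.5, 150°).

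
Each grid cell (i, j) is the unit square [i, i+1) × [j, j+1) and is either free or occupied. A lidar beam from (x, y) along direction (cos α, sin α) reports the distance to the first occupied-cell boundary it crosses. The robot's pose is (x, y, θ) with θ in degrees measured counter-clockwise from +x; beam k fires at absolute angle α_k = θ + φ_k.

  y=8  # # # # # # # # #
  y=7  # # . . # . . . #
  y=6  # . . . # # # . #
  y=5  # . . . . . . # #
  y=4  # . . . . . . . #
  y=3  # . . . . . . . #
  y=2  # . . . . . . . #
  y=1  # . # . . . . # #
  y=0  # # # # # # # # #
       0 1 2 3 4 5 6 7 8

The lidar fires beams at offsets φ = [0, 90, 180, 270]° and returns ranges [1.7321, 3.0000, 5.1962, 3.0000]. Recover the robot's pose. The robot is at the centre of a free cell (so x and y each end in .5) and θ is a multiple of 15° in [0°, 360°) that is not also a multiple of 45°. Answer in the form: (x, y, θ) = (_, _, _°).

Candidates: 41 free-cell centres × 16 headings = 656 poses. Raycast each; keep the one whose scan matches to 4 dp.
  (2.5, 5.5, 15°): beam 1 = 1.9319 ≠ 1.7321 ✗
  (7.5, 3.5, 105°): beam 1 = 1.5529 ≠ 1.7321 ✗
  (1.5, 6.5, 30°): beam 1 = 2.8868 ≠ 1.7321 ✗
  (7.5, 6.5, 255°): beam 1 = 0.5176 ≠ 1.7321 ✗
  …
  (2.5, 4.5, 150°): r_1=1.7321, r_2=3.0000, r_3=5.1962, r_4=3.0000 — all match ✓
Only this pose fits every beam.

(x, y, θ) = (2.5, 4.5, 150°)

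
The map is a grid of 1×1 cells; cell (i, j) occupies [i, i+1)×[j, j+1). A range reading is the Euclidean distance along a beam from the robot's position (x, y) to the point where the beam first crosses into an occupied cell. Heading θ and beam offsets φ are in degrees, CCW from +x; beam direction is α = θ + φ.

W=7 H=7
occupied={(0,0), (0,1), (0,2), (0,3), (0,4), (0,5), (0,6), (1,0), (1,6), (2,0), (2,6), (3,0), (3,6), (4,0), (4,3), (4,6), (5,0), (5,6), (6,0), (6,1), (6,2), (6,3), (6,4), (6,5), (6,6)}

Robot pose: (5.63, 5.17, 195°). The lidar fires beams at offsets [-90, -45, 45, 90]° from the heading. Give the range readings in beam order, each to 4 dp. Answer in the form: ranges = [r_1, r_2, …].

beam 1: φ=-90°, α=105°
  dir = (cos 105°, sin 105°) = (-0.2588, 0.9659); from cell (5,5)
  next x-line at t=2.4341, next y-line at t=0.8593; Δt_x=3.8637, Δt_y=1.0353
    y: enter (5,6) at t=0.8593 ← occupied
  → r_1 = 0.8593
beam 2: φ=-45°, α=150°
  dir = (cos 150°, sin 150°) = (-0.8660, 0.5000); from cell (5,5)
  next x-line at t=0.7275, next y-line at t=1.6600; Δt_x=1.1547, Δt_y=2.0000
    x: enter (4,5) at t=0.7275
    y: enter (4,6) at t=1.6600 ← occupied
  → r_2 = 1.6600
beam 3: φ=45°, α=240°
  dir = (cos 240°, sin 240°) = (-0.5000, -0.8660); from cell (5,5)
  next x-line at t=1.2600, next y-line at t=0.1963; Δt_x=2.0000, Δt_y=1.1547
    y: enter (5,4) at t=0.1963
    x: enter (4,4) at t=1.2600
    y: enter (4,3) at t=1.3510 ← occupied
  → r_3 = 1.3510
beam 4: φ=90°, α=285°
  dir = (cos 285°, sin 285°) = (0.2588, -0.9659); from cell (5,5)
  next x-line at t=1.4296, next y-line at t=0.1760; Δt_x=3.8637, Δt_y=1.0353
    y: enter (5,4) at t=0.1760
    y: enter (5,3) at t=1.2113
    x: enter (6,3) at t=1.4296 ← occupied
  → r_4 = 1.4296

ranges = [0.8593, 1.6600, 1.3510, 1.4296]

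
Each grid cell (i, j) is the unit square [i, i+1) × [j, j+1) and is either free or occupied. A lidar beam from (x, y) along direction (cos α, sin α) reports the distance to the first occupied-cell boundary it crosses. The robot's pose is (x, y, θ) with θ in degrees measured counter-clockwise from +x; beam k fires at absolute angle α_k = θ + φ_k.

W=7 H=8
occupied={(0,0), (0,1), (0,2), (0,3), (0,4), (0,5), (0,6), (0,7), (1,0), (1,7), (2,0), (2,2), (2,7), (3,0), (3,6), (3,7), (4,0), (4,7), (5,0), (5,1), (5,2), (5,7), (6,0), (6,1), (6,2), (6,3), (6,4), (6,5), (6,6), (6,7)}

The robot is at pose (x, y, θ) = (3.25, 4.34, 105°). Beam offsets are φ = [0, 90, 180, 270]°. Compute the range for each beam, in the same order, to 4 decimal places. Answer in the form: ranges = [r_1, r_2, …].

ranges = [2.7538, 2.3294, 3.4578, 2.8470]

beam 1: φ=0°, α=105°
  direction (-0.2588, 0.9659); cell (3,4); t to first gridline: x 0.9659, y 0.6833 (then +3.8637 / +1.0353)
    (3,5) via y @ 0.6833
    (2,5) via x @ 0.9659
    (2,6) via y @ 1.7186
    (2,7) via y @ 2.7538  # hit
  → r_1 = 2.7538
beam 2: φ=90°, α=195°
  direction (-0.9659, -0.2588); cell (3,4); t to first gridline: x 0.2588, y 1.3137 (then +1.0353 / +3.8637)
    (2,4) via x @ 0.2588
    (1,4) via x @ 1.2941
    (1,3) via y @ 1.3137
    (0,3) via x @ 2.3294  # hit
  → r_2 = 2.3294
beam 3: φ=180°, α=285°
  direction (0.2588, -0.9659); cell (3,4); t to first gridline: x 2.8978, y 0.3520 (then +3.8637 / +1.0353)
    (3,3) via y @ 0.3520
    (3,2) via y @ 1.3873
    (3,1) via y @ 2.4225
    (4,1) via x @ 2.8978
    (4,0) via y @ 3.4578  # hit
  → r_3 = 3.4578
beam 4: φ=270°, α=15°
  direction (0.9659, 0.2588); cell (3,4); t to first gridline: x 0.7765, y 2.5500 (then +1.0353 / +3.8637)
    (4,4) via x @ 0.7765
    (5,4) via x @ 1.8117
    (5,5) via y @ 2.5500
    (6,5) via x @ 2.8470  # hit
  → r_4 = 2.8470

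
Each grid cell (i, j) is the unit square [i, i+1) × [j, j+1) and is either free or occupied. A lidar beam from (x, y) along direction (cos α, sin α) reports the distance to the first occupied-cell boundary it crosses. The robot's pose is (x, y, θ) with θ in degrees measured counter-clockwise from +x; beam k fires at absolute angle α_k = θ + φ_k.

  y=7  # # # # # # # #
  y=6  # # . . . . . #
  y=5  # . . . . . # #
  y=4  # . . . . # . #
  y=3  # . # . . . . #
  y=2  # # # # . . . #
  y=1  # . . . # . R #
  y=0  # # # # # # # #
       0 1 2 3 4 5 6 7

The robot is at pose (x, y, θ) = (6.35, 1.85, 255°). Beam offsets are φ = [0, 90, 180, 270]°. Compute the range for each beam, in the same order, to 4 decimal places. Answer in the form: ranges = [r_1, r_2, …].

ranges = [0.8800, 0.6729, 2.5114, 2.4329]

beam 1: φ=0°, α=255°
  d=(-0.2588,-0.9659)  start (6,1)  tX=1.3523 tY=0.8800  stride 1/|dx|=3.8637 1/|dy|=1.0353
    cross y-line → (6,0), t=0.8800 (wall)
  → r_1 = 0.8800
beam 2: φ=90°, α=345°
  d=(0.9659,-0.2588)  start (6,1)  tX=0.6729 tY=3.2841  stride 1/|dx|=1.0353 1/|dy|=3.8637
    cross x-line → (7,1), t=0.6729 (wall)
  → r_2 = 0.6729
beam 3: φ=180°, α=75°
  d=(0.2588,0.9659)  start (6,1)  tX=2.5114 tY=0.1553  stride 1/|dx|=3.8637 1/|dy|=1.0353
    cross y-line → (6,2), t=0.1553
    cross y-line → (6,3), t=1.1906
    cross y-line → (6,4), t=2.2258
    cross x-line → (7,4), t=2.5114 (wall)
  → r_3 = 2.5114
beam 4: φ=270°, α=165°
  d=(-0.9659,0.2588)  start (6,1)  tX=0.3623 tY=0.5796  stride 1/|dx|=1.0353 1/|dy|=3.8637
    cross x-line → (5,1), t=0.3623
    cross y-line → (5,2), t=0.5796
    cross x-line → (4,2), t=1.3976
    cross x-line → (3,2), t=2.4329 (wall)
  → r_4 = 2.4329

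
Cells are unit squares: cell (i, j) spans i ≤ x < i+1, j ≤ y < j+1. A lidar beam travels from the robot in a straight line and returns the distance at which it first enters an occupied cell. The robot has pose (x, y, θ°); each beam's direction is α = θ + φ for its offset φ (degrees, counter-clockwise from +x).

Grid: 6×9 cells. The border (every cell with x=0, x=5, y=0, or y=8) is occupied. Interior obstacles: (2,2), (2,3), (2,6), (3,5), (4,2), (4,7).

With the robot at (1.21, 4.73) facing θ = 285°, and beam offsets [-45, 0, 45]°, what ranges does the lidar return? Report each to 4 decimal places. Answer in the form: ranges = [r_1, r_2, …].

ranges = [0.4200, 3.8616, 1.4600]

beam 1: φ=-45°, α=240°
  direction (-0.5000, -0.8660); cell (1,4); t to first gridline: x 0.4200, y 0.8429 (then +2.0000 / +1.1547)
    (0,4) via x @ 0.4200  # hit
  → r_1 = 0.4200
beam 2: φ=0°, α=285°
  direction (0.2588, -0.9659); cell (1,4); t to first gridline: x 3.0523, y 0.7558 (then +3.8637 / +1.0353)
    (1,3) via y @ 0.7558
    (1,2) via y @ 1.7910
    (1,1) via y @ 2.8263
    (2,1) via x @ 3.0523
    (2,0) via y @ 3.8616  # hit
  → r_2 = 3.8616
beam 3: φ=45°, α=330°
  direction (0.8660, -0.5000); cell (1,4); t to first gridline: x 0.9122, y 1.4600 (then +1.1547 / +2.0000)
    (2,4) via x @ 0.9122
    (2,3) via y @ 1.4600  # hit
  → r_3 = 1.4600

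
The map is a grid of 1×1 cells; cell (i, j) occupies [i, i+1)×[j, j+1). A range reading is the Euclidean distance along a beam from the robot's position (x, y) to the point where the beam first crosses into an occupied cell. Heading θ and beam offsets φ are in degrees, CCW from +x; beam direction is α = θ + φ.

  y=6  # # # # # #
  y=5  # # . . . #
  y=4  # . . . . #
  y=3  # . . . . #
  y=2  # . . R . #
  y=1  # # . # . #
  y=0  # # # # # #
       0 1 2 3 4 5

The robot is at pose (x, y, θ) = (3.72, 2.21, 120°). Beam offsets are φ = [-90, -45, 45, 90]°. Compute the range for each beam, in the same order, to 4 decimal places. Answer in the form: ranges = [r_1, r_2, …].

ranges = [1.4780, 3.9237, 2.8160, 0.4200]

beam 1: φ=-90°, α=30°
  d=(0.8660,0.5000)  start (3,2)  tX=0.3233 tY=1.5800  stride 1/|dx|=1.1547 1/|dy|=2.0000
    cross x-line → (4,2), t=0.3233
    cross x-line → (5,2), t=1.4780 (wall)
  → r_1 = 1.4780
beam 2: φ=-45°, α=75°
  d=(0.2588,0.9659)  start (3,2)  tX=1.0818 tY=0.8179  stride 1/|dx|=3.8637 1/|dy|=1.0353
    cross y-line → (3,3), t=0.8179
    cross x-line → (4,3), t=1.0818
    cross y-line → (4,4), t=1.8531
    cross y-line → (4,5), t=2.8884
    cross y-line → (4,6), t=3.9237 (wall)
  → r_2 = 3.9237
beam 3: φ=45°, α=165°
  d=(-0.9659,0.2588)  start (3,2)  tX=0.7454 tY=3.0523  stride 1/|dx|=1.0353 1/|dy|=3.8637
    cross x-line → (2,2), t=0.7454
    cross x-line → (1,2), t=1.7807
    cross x-line → (0,2), t=2.8160 (wall)
  → r_3 = 2.8160
beam 4: φ=90°, α=210°
  d=(-0.8660,-0.5000)  start (3,2)  tX=0.8314 tY=0.4200  stride 1/|dx|=1.1547 1/|dy|=2.0000
    cross y-line → (3,1), t=0.4200 (wall)
  → r_4 = 0.4200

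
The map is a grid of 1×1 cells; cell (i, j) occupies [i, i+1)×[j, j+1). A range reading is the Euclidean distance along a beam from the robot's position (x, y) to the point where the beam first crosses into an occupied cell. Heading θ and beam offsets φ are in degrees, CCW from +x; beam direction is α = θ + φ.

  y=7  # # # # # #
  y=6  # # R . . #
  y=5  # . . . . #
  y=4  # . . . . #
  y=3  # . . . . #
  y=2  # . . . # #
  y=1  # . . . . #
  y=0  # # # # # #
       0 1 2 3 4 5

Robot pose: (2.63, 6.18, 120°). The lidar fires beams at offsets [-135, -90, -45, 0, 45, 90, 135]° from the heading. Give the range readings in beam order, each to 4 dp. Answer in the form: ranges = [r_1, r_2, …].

ranges = [2.4536, 1.6400, 0.8489, 0.9469, 0.6522, 1.8822, 5.3627]

beam 1: φ=-135°, α=345°
  dir = (cos 345°, sin 345°) = (0.9659, -0.2588); from cell (2,6)
  next x-line at t=0.3831, next y-line at t=0.6955; Δt_x=1.0353, Δt_y=3.8637
    x: enter (3,6) at t=0.3831
    y: enter (3,5) at t=0.6955
    x: enter (4,5) at t=1.4183
    x: enter (5,5) at t=2.4536 ← occupied
  → r_1 = 2.4536
beam 2: φ=-90°, α=30°
  dir = (cos 30°, sin 30°) = (0.8660, 0.5000); from cell (2,6)
  next x-line at t=0.4272, next y-line at t=1.6400; Δt_x=1.1547, Δt_y=2.0000
    x: enter (3,6) at t=0.4272
    x: enter (4,6) at t=1.5819
    y: enter (4,7) at t=1.6400 ← occupied
  → r_2 = 1.6400
beam 3: φ=-45°, α=75°
  dir = (cos 75°, sin 75°) = (0.2588, 0.9659); from cell (2,6)
  next x-line at t=1.4296, next y-line at t=0.8489; Δt_x=3.8637, Δt_y=1.0353
    y: enter (2,7) at t=0.8489 ← occupied
  → r_3 = 0.8489
beam 4: φ=0°, α=120°
  dir = (cos 120°, sin 120°) = (-0.5000, 0.8660); from cell (2,6)
  next x-line at t=1.2600, next y-line at t=0.9469; Δt_x=2.0000, Δt_y=1.1547
    y: enter (2,7) at t=0.9469 ← occupied
  → r_4 = 0.9469
beam 5: φ=45°, α=165°
  dir = (cos 165°, sin 165°) = (-0.9659, 0.2588); from cell (2,6)
  next x-line at t=0.6522, next y-line at t=3.1682; Δt_x=1.0353, Δt_y=3.8637
    x: enter (1,6) at t=0.6522 ← occupied
  → r_5 = 0.6522
beam 6: φ=90°, α=210°
  dir = (cos 210°, sin 210°) = (-0.8660, -0.5000); from cell (2,6)
  next x-line at t=0.7275, next y-line at t=0.3600; Δt_x=1.1547, Δt_y=2.0000
    y: enter (2,5) at t=0.3600
    x: enter (1,5) at t=0.7275
    x: enter (0,5) at t=1.8822 ← occupied
  → r_6 = 1.8822
beam 7: φ=135°, α=255°
  dir = (cos 255°, sin 255°) = (-0.2588, -0.9659); from cell (2,6)
  next x-line at t=2.4341, next y-line at t=0.1863; Δt_x=3.8637, Δt_y=1.0353
    y: enter (2,5) at t=0.1863
    y: enter (2,4) at t=1.2216
    y: enter (2,3) at t=2.2569
    x: enter (1,3) at t=2.4341
    y: enter (1,2) at t=3.2922
    y: enter (1,1) at t=4.3275
    y: enter (1,0) at t=5.3627 ← occupied
  → r_7 = 5.3627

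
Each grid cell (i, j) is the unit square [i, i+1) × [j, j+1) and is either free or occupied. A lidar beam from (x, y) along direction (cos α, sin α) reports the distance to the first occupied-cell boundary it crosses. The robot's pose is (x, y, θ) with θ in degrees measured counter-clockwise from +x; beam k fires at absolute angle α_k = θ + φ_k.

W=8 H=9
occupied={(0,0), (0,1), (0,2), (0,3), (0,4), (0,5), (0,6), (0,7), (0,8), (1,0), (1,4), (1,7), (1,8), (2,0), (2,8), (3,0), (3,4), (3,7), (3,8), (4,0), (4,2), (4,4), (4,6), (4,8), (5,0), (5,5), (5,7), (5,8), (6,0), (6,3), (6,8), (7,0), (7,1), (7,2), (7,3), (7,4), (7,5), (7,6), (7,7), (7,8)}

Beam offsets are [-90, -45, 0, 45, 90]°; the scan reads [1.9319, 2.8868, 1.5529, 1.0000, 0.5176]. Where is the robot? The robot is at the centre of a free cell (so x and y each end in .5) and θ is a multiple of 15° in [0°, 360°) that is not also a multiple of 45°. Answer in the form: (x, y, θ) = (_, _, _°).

Enumerate (i+0.5, j+0.5, θ) over the 32 free cells and 16 admissible headings. For each, cast all 5 beams and compare to the given ranges.
  (3.5, 6.5, 210°): beam 1 = 0.5774 ≠ 1.9319 ✗
  (2.5, 6.5, 30°): beam 1 = 1.7321 ≠ 1.9319 ✗
  (2.5, 2.5, 60°): beam 1 = 3.0000 ≠ 1.9319 ✗
  (6.5, 4.5, 60°): beam 1 = 0.5774 ≠ 1.9319 ✗
  …
  (1.5, 5.5, 75°): r_1=1.9319, r_2=2.8868, r_3=1.5529, r_4=1.0000, r_5=0.5176 — all match ✓
Unique over the lattice → pose = (1.5, 5.5, 75°).

(x, y, θ) = (1.5, 5.5, 75°)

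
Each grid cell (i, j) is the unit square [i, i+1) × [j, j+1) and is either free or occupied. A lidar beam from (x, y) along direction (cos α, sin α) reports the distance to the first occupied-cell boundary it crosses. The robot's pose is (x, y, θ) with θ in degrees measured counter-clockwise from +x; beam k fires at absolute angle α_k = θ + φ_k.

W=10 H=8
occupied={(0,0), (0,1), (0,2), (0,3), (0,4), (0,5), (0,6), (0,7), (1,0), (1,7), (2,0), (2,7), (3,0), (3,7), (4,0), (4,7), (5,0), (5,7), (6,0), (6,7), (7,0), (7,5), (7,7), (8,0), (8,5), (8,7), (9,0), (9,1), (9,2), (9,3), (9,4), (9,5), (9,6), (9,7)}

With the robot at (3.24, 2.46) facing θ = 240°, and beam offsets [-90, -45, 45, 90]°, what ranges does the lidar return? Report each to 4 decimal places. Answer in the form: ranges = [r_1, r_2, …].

beam 1: φ=-90°, α=150°
  direction (-0.8660, 0.5000); cell (3,2); t to first gridline: x 0.2771, y 1.0800 (then +1.1547 / +2.0000)
    (2,2) via x @ 0.2771
    (2,3) via y @ 1.0800
    (1,3) via x @ 1.4318
    (0,3) via x @ 2.5865  # hit
  → r_1 = 2.5865
beam 2: φ=-45°, α=195°
  direction (-0.9659, -0.2588); cell (3,2); t to first gridline: x 0.2485, y 1.7773 (then +1.0353 / +3.8637)
    (2,2) via x @ 0.2485
    (1,2) via x @ 1.2837
    (1,1) via y @ 1.7773
    (0,1) via x @ 2.3190  # hit
  → r_2 = 2.3190
beam 3: φ=45°, α=285°
  direction (0.2588, -0.9659); cell (3,2); t to first gridline: x 2.9364, y 0.4762 (then +3.8637 / +1.0353)
    (3,1) via y @ 0.4762
    (3,0) via y @ 1.5115  # hit
  → r_3 = 1.5115
beam 4: φ=90°, α=330°
  direction (0.8660, -0.5000); cell (3,2); t to first gridline: x 0.8776, y 0.9200 (then +1.1547 / +2.0000)
    (4,2) via x @ 0.8776
    (4,1) via y @ 0.9200
    (5,1) via x @ 2.0323
    (5,0) via y @ 2.9200  # hit
  → r_4 = 2.9200

ranges = [2.5865, 2.3190, 1.5115, 2.9200]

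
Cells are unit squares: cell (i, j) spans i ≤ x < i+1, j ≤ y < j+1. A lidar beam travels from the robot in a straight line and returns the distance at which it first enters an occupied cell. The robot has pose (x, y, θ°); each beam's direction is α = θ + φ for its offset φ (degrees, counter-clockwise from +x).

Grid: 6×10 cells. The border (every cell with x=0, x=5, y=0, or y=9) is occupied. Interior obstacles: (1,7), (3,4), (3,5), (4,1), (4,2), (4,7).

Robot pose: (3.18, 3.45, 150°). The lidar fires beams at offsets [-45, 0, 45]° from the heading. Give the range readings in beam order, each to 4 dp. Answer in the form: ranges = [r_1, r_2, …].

ranges = [0.5694, 2.5172, 2.2569]

beam 1: φ=-45°, α=105°
  d=(-0.2588,0.9659)  start (3,3)  tX=0.6955 tY=0.5694  stride 1/|dx|=3.8637 1/|dy|=1.0353
    cross y-line → (3,4), t=0.5694 (wall)
  → r_1 = 0.5694
beam 2: φ=0°, α=150°
  d=(-0.8660,0.5000)  start (3,3)  tX=0.2078 tY=1.1000  stride 1/|dx|=1.1547 1/|dy|=2.0000
    cross x-line → (2,3), t=0.2078
    cross y-line → (2,4), t=1.1000
    cross x-line → (1,4), t=1.3625
    cross x-line → (0,4), t=2.5172 (wall)
  → r_2 = 2.5172
beam 3: φ=45°, α=195°
  d=(-0.9659,-0.2588)  start (3,3)  tX=0.1863 tY=1.7387  stride 1/|dx|=1.0353 1/|dy|=3.8637
    cross x-line → (2,3), t=0.1863
    cross x-line → (1,3), t=1.2216
    cross y-line → (1,2), t=1.7387
    cross x-line → (0,2), t=2.2569 (wall)
  → r_3 = 2.2569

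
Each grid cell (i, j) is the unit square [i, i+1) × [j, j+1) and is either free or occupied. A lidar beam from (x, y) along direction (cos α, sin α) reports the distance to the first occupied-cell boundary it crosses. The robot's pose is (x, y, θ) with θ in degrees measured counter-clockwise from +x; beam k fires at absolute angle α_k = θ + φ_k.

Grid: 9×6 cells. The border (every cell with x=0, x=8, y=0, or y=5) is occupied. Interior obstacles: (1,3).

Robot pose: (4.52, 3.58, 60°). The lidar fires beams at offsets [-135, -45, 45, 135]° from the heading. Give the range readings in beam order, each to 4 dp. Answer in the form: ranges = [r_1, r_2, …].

ranges = [2.6710, 3.6028, 1.4701, 3.6442]

beam 1: φ=-135°, α=285°
  d=(0.2588,-0.9659)  start (4,3)  tX=1.8546 tY=0.6005  stride 1/|dx|=3.8637 1/|dy|=1.0353
    cross y-line → (4,2), t=0.6005
    cross y-line → (4,1), t=1.6357
    cross x-line → (5,1), t=1.8546
    cross y-line → (5,0), t=2.6710 (wall)
  → r_1 = 2.6710
beam 2: φ=-45°, α=15°
  d=(0.9659,0.2588)  start (4,3)  tX=0.4969 tY=1.6228  stride 1/|dx|=1.0353 1/|dy|=3.8637
    cross x-line → (5,3), t=0.4969
    cross x-line → (6,3), t=1.5322
    cross y-line → (6,4), t=1.6228
    cross x-line → (7,4), t=2.5675
    cross x-line → (8,4), t=3.6028 (wall)
  → r_2 = 3.6028
beam 3: φ=45°, α=105°
  d=(-0.2588,0.9659)  start (4,3)  tX=2.0091 tY=0.4348  stride 1/|dx|=3.8637 1/|dy|=1.0353
    cross y-line → (4,4), t=0.4348
    cross y-line → (4,5), t=1.4701 (wall)
  → r_3 = 1.4701
beam 4: φ=135°, α=195°
  d=(-0.9659,-0.2588)  start (4,3)  tX=0.5383 tY=2.2409  stride 1/|dx|=1.0353 1/|dy|=3.8637
    cross x-line → (3,3), t=0.5383
    cross x-line → (2,3), t=1.5736
    cross y-line → (2,2), t=2.2409
    cross x-line → (1,2), t=2.6089
    cross x-line → (0,2), t=3.6442 (wall)
  → r_4 = 3.6442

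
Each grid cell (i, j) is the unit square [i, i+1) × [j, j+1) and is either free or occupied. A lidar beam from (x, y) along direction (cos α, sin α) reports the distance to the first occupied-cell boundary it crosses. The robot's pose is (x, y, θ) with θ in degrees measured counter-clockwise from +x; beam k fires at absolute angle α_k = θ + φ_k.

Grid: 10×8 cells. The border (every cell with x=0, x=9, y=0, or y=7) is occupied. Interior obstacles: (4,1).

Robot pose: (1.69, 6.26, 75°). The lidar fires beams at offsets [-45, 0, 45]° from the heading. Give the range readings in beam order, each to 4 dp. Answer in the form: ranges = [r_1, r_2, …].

ranges = [1.4800, 0.7661, 0.8545]

beam 1: φ=-45°, α=30°
  dir = (cos 30°, sin 30°) = (0.8660, 0.5000); from cell (1,6)
  next x-line at t=0.3580, next y-line at t=1.4800; Δt_x=1.1547, Δt_y=2.0000
    x: enter (2,6) at t=0.3580
    y: enter (2,7) at t=1.4800 ← occupied
  → r_1 = 1.4800
beam 2: φ=0°, α=75°
  dir = (cos 75°, sin 75°) = (0.2588, 0.9659); from cell (1,6)
  next x-line at t=1.1977, next y-line at t=0.7661; Δt_x=3.8637, Δt_y=1.0353
    y: enter (1,7) at t=0.7661 ← occupied
  → r_2 = 0.7661
beam 3: φ=45°, α=120°
  dir = (cos 120°, sin 120°) = (-0.5000, 0.8660); from cell (1,6)
  next x-line at t=1.3800, next y-line at t=0.8545; Δt_x=2.0000, Δt_y=1.1547
    y: enter (1,7) at t=0.8545 ← occupied
  → r_3 = 0.8545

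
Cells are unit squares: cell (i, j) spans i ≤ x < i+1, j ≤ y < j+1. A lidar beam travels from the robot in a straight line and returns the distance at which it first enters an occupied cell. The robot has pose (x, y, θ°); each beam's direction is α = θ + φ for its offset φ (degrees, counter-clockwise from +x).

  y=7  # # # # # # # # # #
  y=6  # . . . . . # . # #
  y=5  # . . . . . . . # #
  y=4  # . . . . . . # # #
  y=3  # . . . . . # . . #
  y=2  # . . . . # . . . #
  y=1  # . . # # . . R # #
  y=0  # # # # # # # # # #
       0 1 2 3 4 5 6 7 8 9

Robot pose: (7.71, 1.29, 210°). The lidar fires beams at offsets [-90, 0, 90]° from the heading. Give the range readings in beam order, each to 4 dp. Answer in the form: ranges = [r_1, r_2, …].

ranges = [1.9745, 0.5800, 0.3349]

beam 1: φ=-90°, α=120°
  dir = (cos 120°, sin 120°) = (-0.5000, 0.8660); from cell (7,1)
  next x-line at t=1.4200, next y-line at t=0.8198; Δt_x=2.0000, Δt_y=1.1547
    y: enter (7,2) at t=0.8198
    x: enter (6,2) at t=1.4200
    y: enter (6,3) at t=1.9745 ← occupied
  → r_1 = 1.9745
beam 2: φ=0°, α=210°
  dir = (cos 210°, sin 210°) = (-0.8660, -0.5000); from cell (7,1)
  next x-line at t=0.8198, next y-line at t=0.5800; Δt_x=1.1547, Δt_y=2.0000
    y: enter (7,0) at t=0.5800 ← occupied
  → r_2 = 0.5800
beam 3: φ=90°, α=300°
  dir = (cos 300°, sin 300°) = (0.5000, -0.8660); from cell (7,1)
  next x-line at t=0.5800, next y-line at t=0.3349; Δt_x=2.0000, Δt_y=1.1547
    y: enter (7,0) at t=0.3349 ← occupied
  → r_3 = 0.3349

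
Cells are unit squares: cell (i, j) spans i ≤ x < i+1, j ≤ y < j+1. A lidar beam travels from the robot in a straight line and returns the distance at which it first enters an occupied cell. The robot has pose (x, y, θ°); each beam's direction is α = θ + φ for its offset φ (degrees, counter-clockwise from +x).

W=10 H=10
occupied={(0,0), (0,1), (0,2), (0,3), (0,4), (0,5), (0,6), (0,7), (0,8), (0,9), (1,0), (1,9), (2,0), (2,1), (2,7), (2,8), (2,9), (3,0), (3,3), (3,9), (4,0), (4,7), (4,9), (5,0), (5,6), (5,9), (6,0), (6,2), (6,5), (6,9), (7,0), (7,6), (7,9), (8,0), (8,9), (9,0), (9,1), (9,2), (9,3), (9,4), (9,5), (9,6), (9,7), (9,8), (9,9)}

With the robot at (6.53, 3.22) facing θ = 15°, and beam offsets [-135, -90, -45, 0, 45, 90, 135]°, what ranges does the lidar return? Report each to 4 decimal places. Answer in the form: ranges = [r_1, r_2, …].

ranges = [0.2540, 0.2278, 0.4400, 2.5571, 4.9400, 1.8428, 6.3855]

beam 1: φ=-135°, α=240°
  cosα=-0.5000 sinα=-0.8660 | (6,3) | tMaxX 1.0600 tMaxY 0.2540 | tΔX 2.0000 tΔY 1.1547
    t=0.2540 [y] (6,2) — stop
  → r_1 = 0.2540
beam 2: φ=-90°, α=285°
  cosα=0.2588 sinα=-0.9659 | (6,3) | tMaxX 1.8159 tMaxY 0.2278 | tΔX 3.8637 tΔY 1.0353
    t=0.2278 [y] (6,2) — stop
  → r_2 = 0.2278
beam 3: φ=-45°, α=330°
  cosα=0.8660 sinα=-0.5000 | (6,3) | tMaxX 0.5427 tMaxY 0.4400 | tΔX 1.1547 tΔY 2.0000
    t=0.4400 [y] (6,2) — stop
  → r_3 = 0.4400
beam 4: φ=0°, α=15°
  cosα=0.9659 sinα=0.2588 | (6,3) | tMaxX 0.4866 tMaxY 3.0137 | tΔX 1.0353 tΔY 3.8637
    t=0.4866 [x] (7,3)
    t=1.5219 [x] (8,3)
    t=2.5571 [x] (9,3) — stop
  → r_4 = 2.5571
beam 5: φ=45°, α=60°
  cosα=0.5000 sinα=0.8660 | (6,3) | tMaxX 0.9400 tMaxY 0.9007 | tΔX 2.0000 tΔY 1.1547
    t=0.9007 [y] (6,4)
    t=0.9400 [x] (7,4)
    t=2.0554 [y] (7,5)
    t=2.9400 [x] (8,5)
    t=3.2101 [y] (8,6)
    t=4.3648 [y] (8,7)
    t=4.9400 [x] (9,7) — stop
  → r_5 = 4.9400
beam 6: φ=90°, α=105°
  cosα=-0.2588 sinα=0.9659 | (6,3) | tMaxX 2.0478 tMaxY 0.8075 | tΔX 3.8637 tΔY 1.0353
    t=0.8075 [y] (6,4)
    t=1.8428 [y] (6,5) — stop
  → r_6 = 1.8428
beam 7: φ=135°, α=150°
  cosα=-0.8660 sinα=0.5000 | (6,3) | tMaxX 0.6120 tMaxY 1.5600 | tΔX 1.1547 tΔY 2.0000
    t=0.6120 [x] (5,3)
    t=1.5600 [y] (5,4)
    t=1.7667 [x] (4,4)
    t=2.9214 [x] (3,4)
    t=3.5600 [y] (3,5)
    t=4.0761 [x] (2,5)
    t=5.2308 [x] (1,5)
    t=5.5600 [y] (1,6)
    t=6.3855 [x] (0,6) — stop
  → r_7 = 6.3855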